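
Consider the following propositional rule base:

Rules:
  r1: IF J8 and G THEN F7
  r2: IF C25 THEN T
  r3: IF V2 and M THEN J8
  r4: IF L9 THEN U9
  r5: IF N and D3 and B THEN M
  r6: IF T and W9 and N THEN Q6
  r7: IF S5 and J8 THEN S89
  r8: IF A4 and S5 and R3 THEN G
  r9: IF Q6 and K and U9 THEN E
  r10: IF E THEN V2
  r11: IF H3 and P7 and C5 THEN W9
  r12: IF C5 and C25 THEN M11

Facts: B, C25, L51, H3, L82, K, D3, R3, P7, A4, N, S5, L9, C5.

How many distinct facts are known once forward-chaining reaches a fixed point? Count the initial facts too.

26

Round 1: r2 [IF C25 THEN T]; r4 [IF L9 THEN U9]; r5 [IF N and D3 and B THEN M]; r8 [IF A4 and S5 and R3 THEN G]; r11 [IF H3 and P7 and C5 THEN W9]; r12 [IF C5 and C25 THEN M11]. Adds T, U9, M, G, W9, M11.
Round 2: r6 [IF T and W9 and N THEN Q6]. Adds Q6.
Round 3: r9 [IF Q6 and K and U9 THEN E]. Adds E.
Round 4: r10 [IF E THEN V2]. Adds V2.
Round 5: r3 [IF V2 and M THEN J8]. Adds J8.
Round 6: r1 [IF J8 and G THEN F7]; r7 [IF S5 and J8 THEN S89]. Adds F7, S89.
Closure: {A4, B, C25, C5, D3, E, F7, G, H3, J8, K, L51, L82, L9, M, M11, N, P7, Q6, R3, S5, S89, T, U9, V2, W9} — 26 facts.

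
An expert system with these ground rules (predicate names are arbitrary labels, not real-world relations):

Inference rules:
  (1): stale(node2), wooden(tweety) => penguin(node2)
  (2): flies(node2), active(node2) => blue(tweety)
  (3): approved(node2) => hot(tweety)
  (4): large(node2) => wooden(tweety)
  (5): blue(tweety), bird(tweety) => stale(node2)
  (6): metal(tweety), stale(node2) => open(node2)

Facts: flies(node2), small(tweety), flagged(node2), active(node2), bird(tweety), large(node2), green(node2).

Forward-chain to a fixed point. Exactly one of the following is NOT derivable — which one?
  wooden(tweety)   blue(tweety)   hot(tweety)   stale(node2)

hot(tweety)

Round 1 fires (2), (4), giving blue(tweety), wooden(tweety).
Round 2 fires (5), giving stale(node2).
Round 3 fires (1), giving penguin(node2).
Derived: wooden(tweety) (round 1), stale(node2) (round 2), blue(tweety) (round 1). hot(tweety) never appears in any round.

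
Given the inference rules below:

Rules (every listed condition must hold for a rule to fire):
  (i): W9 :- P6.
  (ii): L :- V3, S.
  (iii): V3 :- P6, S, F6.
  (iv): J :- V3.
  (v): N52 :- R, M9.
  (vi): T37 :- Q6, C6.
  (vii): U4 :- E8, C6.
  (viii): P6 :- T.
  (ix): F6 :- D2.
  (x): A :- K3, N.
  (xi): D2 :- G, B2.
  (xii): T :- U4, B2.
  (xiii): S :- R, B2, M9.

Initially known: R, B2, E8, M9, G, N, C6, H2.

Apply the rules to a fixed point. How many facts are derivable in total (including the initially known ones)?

19

Round 1 — (v), (vii), (xi), (xiii), derive N52, U4, D2, S.
Round 2 — (ix), (xii), derive F6, T.
Round 3 — (viii), derive P6.
Round 4 — (i), (iii), derive W9, V3.
Round 5 — (ii), (iv), derive L, J.
Closure: {B2, C6, D2, E8, F6, G, H2, J, L, M9, N, N52, P6, R, S, T, U4, V3, W9} — 19 facts.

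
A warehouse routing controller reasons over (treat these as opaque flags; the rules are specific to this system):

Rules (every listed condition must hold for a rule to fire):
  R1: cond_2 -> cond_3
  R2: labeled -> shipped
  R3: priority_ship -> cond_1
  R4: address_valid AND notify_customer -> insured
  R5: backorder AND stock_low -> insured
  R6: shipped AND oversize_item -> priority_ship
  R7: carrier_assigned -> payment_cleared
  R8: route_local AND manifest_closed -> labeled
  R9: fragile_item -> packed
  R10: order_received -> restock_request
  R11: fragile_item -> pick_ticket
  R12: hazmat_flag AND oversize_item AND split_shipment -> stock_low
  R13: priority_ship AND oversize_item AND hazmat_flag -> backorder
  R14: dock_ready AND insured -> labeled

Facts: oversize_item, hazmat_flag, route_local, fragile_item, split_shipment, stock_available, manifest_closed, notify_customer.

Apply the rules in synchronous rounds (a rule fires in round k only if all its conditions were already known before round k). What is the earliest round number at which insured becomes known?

Round 1 — R8, R9, R11, R12, derive labeled, packed, pick_ticket, stock_low.
Round 2 — R2, derive shipped.
Round 3 — R6, derive priority_ship.
Round 4 — R3, R13, derive cond_1, backorder.
Round 5 — R5, derive insured.
insured first appears in round 5.

5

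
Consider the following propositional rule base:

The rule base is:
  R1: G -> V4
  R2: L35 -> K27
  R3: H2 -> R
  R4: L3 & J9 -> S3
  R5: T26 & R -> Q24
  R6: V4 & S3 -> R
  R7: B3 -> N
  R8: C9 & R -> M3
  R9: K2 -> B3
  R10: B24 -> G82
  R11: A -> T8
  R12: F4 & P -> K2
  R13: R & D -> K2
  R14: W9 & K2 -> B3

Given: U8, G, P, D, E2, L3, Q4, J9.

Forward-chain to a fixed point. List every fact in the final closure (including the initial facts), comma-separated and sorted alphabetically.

B3, D, E2, G, J9, K2, L3, N, P, Q4, R, S3, U8, V4

Round 1: R1 [G -> V4]; R4 [L3 & J9 -> S3]. Adds V4, S3.
Round 2: R6 [V4 & S3 -> R]. Adds R.
Round 3: R13 [R & D -> K2]. Adds K2.
Round 4: R9 [K2 -> B3]. Adds B3.
Round 5: R7 [B3 -> N]. Adds N.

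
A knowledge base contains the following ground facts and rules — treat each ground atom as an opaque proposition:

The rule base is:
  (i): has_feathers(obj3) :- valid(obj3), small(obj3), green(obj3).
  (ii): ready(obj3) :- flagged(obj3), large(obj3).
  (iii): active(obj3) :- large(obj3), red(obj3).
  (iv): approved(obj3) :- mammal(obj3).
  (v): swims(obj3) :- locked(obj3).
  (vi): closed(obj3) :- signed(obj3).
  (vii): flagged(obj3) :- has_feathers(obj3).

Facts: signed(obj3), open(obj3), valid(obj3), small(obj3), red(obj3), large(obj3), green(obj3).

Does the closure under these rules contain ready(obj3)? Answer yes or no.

Round 1: (i) [has_feathers(obj3) :- valid(obj3), small(obj3), green(obj3).]; (iii) [active(obj3) :- large(obj3), red(obj3).]; (vi) [closed(obj3) :- signed(obj3).]. Adds has_feathers(obj3), active(obj3), closed(obj3).
Round 2: (vii) [flagged(obj3) :- has_feathers(obj3).]. Adds flagged(obj3).
Round 3: (ii) [ready(obj3) :- flagged(obj3), large(obj3).]. Adds ready(obj3).
ready(obj3) appears in round 3, so it is derivable.

yes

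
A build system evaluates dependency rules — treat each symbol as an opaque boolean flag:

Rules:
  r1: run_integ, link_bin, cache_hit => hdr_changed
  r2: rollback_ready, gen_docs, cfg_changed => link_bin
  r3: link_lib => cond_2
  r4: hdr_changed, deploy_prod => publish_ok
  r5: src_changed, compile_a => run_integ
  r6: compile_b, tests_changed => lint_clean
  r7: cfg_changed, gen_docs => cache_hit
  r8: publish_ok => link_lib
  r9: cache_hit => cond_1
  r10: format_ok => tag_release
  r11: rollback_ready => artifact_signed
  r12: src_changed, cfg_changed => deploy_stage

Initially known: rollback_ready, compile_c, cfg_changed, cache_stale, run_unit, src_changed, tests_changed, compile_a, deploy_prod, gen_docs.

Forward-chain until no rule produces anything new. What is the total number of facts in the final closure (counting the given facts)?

Round 1 fires r2, r5, r7, r11, r12, giving link_bin, run_integ, cache_hit, artifact_signed, deploy_stage.
Round 2 fires r1, r9, giving hdr_changed, cond_1.
Round 3 fires r4, giving publish_ok.
Round 4 fires r8, giving link_lib.
Round 5 fires r3, giving cond_2.
Closure: {artifact_signed, cache_hit, cache_stale, cfg_changed, compile_a, compile_c, cond_1, cond_2, deploy_prod, deploy_stage, gen_docs, hdr_changed, link_bin, link_lib, publish_ok, rollback_ready, run_integ, run_unit, src_changed, tests_changed} — 20 facts.

20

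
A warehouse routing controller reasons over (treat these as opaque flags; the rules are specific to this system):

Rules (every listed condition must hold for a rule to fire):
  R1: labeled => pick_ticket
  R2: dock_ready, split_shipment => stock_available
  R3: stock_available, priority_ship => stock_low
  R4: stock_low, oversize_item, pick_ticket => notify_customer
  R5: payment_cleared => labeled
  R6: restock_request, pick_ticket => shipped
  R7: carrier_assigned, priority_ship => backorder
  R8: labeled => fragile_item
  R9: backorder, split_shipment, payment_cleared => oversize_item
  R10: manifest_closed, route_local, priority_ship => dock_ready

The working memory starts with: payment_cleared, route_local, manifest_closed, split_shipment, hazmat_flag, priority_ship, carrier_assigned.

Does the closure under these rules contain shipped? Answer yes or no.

Round 1: R5 [payment_cleared => labeled]; R7 [carrier_assigned, priority_ship => backorder]; R10 [manifest_closed, route_local, priority_ship => dock_ready]. New: labeled, backorder, dock_ready.
Round 2: R1 [labeled => pick_ticket]; R2 [dock_ready, split_shipment => stock_available]; R8 [labeled => fragile_item]; R9 [backorder, split_shipment, payment_cleared => oversize_item]. New: pick_ticket, stock_available, fragile_item, oversize_item.
Round 3: R3 [stock_available, priority_ship => stock_low]. New: stock_low.
Round 4: R4 [stock_low, oversize_item, pick_ticket => notify_customer]. New: notify_customer.
Fixed point reached. shipped is concluded only by R6; R6 needs restock_request (never derived).

no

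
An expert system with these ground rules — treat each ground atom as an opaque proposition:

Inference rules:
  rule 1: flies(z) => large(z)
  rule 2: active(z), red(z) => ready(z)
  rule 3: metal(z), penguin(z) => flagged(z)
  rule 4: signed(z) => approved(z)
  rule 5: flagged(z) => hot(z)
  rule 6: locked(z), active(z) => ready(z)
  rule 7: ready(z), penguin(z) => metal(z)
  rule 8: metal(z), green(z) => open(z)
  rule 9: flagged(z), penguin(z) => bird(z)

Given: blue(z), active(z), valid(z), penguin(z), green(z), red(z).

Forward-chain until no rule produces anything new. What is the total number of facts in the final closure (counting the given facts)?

12

[1] rule 2 [active(z), red(z) => ready(z)]. ⇒ new: ready(z).
[2] rule 7 [ready(z), penguin(z) => metal(z)]. ⇒ new: metal(z).
[3] rule 3 [metal(z), penguin(z) => flagged(z)]; rule 8 [metal(z), green(z) => open(z)]. ⇒ new: flagged(z), open(z).
[4] rule 5 [flagged(z) => hot(z)]; rule 9 [flagged(z), penguin(z) => bird(z)]. ⇒ new: hot(z), bird(z).
Closure: {active(z), bird(z), blue(z), flagged(z), green(z), hot(z), metal(z), open(z), penguin(z), ready(z), red(z), valid(z)} — 12 facts.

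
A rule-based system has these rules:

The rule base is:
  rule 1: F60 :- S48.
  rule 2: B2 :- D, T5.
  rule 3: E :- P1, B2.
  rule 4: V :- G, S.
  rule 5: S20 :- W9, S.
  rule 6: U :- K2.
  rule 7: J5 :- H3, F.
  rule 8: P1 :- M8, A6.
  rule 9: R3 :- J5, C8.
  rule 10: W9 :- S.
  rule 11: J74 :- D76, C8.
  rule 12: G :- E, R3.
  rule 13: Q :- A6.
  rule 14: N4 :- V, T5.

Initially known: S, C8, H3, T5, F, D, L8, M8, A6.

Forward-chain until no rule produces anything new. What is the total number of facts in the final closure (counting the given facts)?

20

Round 1: rule 2 [B2 :- D, T5.]; rule 7 [J5 :- H3, F.]; rule 8 [P1 :- M8, A6.]; rule 10 [W9 :- S.]; rule 13 [Q :- A6.]. Adds B2, J5, P1, W9, Q.
Round 2: rule 3 [E :- P1, B2.]; rule 5 [S20 :- W9, S.]; rule 9 [R3 :- J5, C8.]. Adds E, S20, R3.
Round 3: rule 12 [G :- E, R3.]. Adds G.
Round 4: rule 4 [V :- G, S.]. Adds V.
Round 5: rule 14 [N4 :- V, T5.]. Adds N4.
Closure: {A6, B2, C8, D, E, F, G, H3, J5, L8, M8, N4, P1, Q, R3, S, S20, T5, V, W9} — 20 facts.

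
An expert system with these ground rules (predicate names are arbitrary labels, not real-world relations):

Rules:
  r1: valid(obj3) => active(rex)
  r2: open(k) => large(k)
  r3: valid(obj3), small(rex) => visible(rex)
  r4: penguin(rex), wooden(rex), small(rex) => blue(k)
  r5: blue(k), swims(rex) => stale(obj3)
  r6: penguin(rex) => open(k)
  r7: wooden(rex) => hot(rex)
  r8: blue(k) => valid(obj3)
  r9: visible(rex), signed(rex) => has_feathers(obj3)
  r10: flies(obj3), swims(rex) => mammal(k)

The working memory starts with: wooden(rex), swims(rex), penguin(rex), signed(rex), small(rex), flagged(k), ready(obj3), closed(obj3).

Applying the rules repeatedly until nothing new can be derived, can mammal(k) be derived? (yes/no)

no

Round 1 fires r4, r6, r7, giving blue(k), open(k), hot(rex).
Round 2 fires r2, r5, r8, giving large(k), stale(obj3), valid(obj3).
Round 3 fires r1, r3, giving active(rex), visible(rex).
Round 4 fires r9, giving has_feathers(obj3).
Fixed point reached. mammal(k) is concluded only by r10; r10 needs flies(obj3) (never derived).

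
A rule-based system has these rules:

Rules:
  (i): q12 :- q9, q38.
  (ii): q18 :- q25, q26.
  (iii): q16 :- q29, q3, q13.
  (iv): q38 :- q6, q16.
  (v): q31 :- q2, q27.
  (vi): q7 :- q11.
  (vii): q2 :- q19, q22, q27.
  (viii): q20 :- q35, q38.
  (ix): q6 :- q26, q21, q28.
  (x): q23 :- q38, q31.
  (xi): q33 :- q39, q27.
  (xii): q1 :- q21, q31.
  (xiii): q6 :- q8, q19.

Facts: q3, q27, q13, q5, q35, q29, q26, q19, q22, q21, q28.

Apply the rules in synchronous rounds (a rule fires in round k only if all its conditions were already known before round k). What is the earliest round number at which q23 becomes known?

[1] (iii) [q16 :- q29, q3, q13.]; (vii) [q2 :- q19, q22, q27.]; (ix) [q6 :- q26, q21, q28.]. ⇒ new: q16, q2, q6.
[2] (iv) [q38 :- q6, q16.]; (v) [q31 :- q2, q27.]. ⇒ new: q38, q31.
[3] (viii) [q20 :- q35, q38.]; (x) [q23 :- q38, q31.]; (xii) [q1 :- q21, q31.]. ⇒ new: q20, q23, q1.
q23 first appears in round 3.

3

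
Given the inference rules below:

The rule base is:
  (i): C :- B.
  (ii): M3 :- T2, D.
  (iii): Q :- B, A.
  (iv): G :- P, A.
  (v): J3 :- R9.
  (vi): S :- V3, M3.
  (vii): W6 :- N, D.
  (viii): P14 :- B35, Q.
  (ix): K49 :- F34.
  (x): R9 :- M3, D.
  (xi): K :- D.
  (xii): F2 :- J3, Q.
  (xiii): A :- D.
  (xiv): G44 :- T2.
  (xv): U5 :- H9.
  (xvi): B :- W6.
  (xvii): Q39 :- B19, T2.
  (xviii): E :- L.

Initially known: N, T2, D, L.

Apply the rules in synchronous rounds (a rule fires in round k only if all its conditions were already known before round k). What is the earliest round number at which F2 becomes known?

Round 1: (ii) [M3 :- T2, D.]; (vii) [W6 :- N, D.]; (xi) [K :- D.]; (xiii) [A :- D.]; (xiv) [G44 :- T2.]; (xviii) [E :- L.]. New: M3, W6, K, A, G44, E.
Round 2: (x) [R9 :- M3, D.]; (xvi) [B :- W6.]. New: R9, B.
Round 3: (i) [C :- B.]; (iii) [Q :- B, A.]; (v) [J3 :- R9.]. New: C, Q, J3.
Round 4: (xii) [F2 :- J3, Q.]. New: F2.
F2 first appears in round 4.

4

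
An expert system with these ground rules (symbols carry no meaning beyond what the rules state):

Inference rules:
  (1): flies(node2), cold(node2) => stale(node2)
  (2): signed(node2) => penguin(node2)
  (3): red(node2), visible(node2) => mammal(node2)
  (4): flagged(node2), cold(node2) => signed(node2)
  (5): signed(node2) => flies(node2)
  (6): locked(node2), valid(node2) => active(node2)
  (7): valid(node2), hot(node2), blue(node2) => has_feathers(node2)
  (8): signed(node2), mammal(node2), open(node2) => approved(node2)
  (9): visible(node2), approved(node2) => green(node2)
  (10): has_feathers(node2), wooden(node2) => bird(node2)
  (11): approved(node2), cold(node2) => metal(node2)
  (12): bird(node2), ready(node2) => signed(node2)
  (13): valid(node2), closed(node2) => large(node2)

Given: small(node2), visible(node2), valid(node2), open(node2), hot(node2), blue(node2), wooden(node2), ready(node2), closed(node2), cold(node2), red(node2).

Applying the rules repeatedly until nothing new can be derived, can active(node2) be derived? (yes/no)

no

Round 1: (3) [red(node2), visible(node2) => mammal(node2)]; (7) [valid(node2), hot(node2), blue(node2) => has_feathers(node2)]; (13) [valid(node2), closed(node2) => large(node2)]. Adds mammal(node2), has_feathers(node2), large(node2).
Round 2: (10) [has_feathers(node2), wooden(node2) => bird(node2)]. Adds bird(node2).
Round 3: (12) [bird(node2), ready(node2) => signed(node2)]. Adds signed(node2).
Round 4: (2) [signed(node2) => penguin(node2)]; (5) [signed(node2) => flies(node2)]; (8) [signed(node2), mammal(node2), open(node2) => approved(node2)]. Adds penguin(node2), flies(node2), approved(node2).
Round 5: (1) [flies(node2), cold(node2) => stale(node2)]; (9) [visible(node2), approved(node2) => green(node2)]; (11) [approved(node2), cold(node2) => metal(node2)]. Adds stale(node2), green(node2), metal(node2).
Fixed point reached. active(node2) is concluded only by (6); (6) needs locked(node2) (never derived).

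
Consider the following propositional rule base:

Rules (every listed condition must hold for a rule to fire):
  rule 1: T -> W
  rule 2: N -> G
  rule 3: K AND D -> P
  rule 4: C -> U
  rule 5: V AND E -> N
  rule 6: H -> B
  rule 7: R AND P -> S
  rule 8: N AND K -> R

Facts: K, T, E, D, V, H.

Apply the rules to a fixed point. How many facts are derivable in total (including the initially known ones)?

13

Round 1 — rule 1, rule 3, rule 5, rule 6, derive W, P, N, B.
Round 2 — rule 2, rule 8, derive G, R.
Round 3 — rule 7, derive S.
Closure: {B, D, E, G, H, K, N, P, R, S, T, V, W} — 13 facts.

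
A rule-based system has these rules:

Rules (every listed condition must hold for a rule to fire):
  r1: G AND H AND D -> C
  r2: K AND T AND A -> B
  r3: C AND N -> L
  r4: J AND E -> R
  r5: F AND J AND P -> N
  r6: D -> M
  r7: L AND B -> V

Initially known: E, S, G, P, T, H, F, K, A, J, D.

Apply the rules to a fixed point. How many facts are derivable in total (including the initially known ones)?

[1] r1 [G AND H AND D -> C]; r2 [K AND T AND A -> B]; r4 [J AND E -> R]; r5 [F AND J AND P -> N]; r6 [D -> M]. ⇒ new: C, B, R, N, M.
[2] r3 [C AND N -> L]. ⇒ new: L.
[3] r7 [L AND B -> V]. ⇒ new: V.
Closure: {A, B, C, D, E, F, G, H, J, K, L, M, N, P, R, S, T, V} — 18 facts.

18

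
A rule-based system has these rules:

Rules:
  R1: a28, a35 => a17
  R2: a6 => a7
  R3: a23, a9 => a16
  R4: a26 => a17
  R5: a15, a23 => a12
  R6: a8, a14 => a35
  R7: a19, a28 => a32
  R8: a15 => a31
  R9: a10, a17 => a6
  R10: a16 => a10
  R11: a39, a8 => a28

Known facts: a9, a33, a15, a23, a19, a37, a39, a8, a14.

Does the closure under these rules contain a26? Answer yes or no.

no

Round 1: R3 [a23, a9 => a16]; R5 [a15, a23 => a12]; R6 [a8, a14 => a35]; R8 [a15 => a31]; R11 [a39, a8 => a28]. Adds a16, a12, a35, a31, a28.
Round 2: R1 [a28, a35 => a17]; R7 [a19, a28 => a32]; R10 [a16 => a10]. Adds a17, a32, a10.
Round 3: R9 [a10, a17 => a6]. Adds a6.
Round 4: R2 [a6 => a7]. Adds a7.
Fixed point reached. No rule has a26 as a consequent, and it is not given.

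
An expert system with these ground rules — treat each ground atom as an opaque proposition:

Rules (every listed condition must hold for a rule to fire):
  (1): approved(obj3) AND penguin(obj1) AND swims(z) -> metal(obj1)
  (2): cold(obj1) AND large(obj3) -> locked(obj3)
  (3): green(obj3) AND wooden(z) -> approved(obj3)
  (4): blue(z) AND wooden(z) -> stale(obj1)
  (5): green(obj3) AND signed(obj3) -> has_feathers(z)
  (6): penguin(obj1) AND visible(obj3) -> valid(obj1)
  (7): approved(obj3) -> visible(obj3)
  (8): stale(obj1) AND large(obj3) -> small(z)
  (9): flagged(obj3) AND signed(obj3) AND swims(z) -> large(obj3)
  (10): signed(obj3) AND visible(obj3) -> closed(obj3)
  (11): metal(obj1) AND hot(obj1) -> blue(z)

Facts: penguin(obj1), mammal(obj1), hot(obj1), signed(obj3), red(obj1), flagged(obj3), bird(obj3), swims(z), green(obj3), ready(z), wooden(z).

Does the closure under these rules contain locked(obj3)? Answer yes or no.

no

Round 1 — (3), (5), (9), derive approved(obj3), has_feathers(z), large(obj3).
Round 2 — (1), (7), derive metal(obj1), visible(obj3).
Round 3 — (6), (10), (11), derive valid(obj1), closed(obj3), blue(z).
Round 4 — (4), derive stale(obj1).
Round 5 — (8), derive small(z).
Fixed point reached. locked(obj3) is concluded only by (2); (2) needs cold(obj1) (never derived).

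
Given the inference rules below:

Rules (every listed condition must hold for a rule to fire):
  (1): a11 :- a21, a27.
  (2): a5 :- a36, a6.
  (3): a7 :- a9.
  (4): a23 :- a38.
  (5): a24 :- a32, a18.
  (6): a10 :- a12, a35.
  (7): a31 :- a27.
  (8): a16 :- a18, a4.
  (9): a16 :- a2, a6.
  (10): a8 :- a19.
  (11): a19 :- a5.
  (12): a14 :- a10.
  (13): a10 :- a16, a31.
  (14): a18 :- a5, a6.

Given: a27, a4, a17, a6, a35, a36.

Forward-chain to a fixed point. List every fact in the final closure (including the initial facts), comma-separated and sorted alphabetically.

Round 1 fires (2), (7), giving a5, a31.
Round 2 fires (11), (14), giving a19, a18.
Round 3 fires (8), (10), giving a16, a8.
Round 4 fires (13), giving a10.
Round 5 fires (12), giving a14.

a10, a14, a16, a17, a18, a19, a27, a31, a35, a36, a4, a5, a6, a8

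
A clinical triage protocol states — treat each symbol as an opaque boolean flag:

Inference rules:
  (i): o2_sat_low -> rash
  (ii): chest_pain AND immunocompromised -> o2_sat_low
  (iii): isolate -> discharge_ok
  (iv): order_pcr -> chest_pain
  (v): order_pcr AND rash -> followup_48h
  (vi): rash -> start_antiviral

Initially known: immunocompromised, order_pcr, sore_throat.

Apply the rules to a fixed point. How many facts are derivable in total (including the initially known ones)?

8

Round 1: (iv) [order_pcr -> chest_pain]. New: chest_pain.
Round 2: (ii) [chest_pain AND immunocompromised -> o2_sat_low]. New: o2_sat_low.
Round 3: (i) [o2_sat_low -> rash]. New: rash.
Round 4: (v) [order_pcr AND rash -> followup_48h]; (vi) [rash -> start_antiviral]. New: followup_48h, start_antiviral.
Closure: {chest_pain, followup_48h, immunocompromised, o2_sat_low, order_pcr, rash, sore_throat, start_antiviral} — 8 facts.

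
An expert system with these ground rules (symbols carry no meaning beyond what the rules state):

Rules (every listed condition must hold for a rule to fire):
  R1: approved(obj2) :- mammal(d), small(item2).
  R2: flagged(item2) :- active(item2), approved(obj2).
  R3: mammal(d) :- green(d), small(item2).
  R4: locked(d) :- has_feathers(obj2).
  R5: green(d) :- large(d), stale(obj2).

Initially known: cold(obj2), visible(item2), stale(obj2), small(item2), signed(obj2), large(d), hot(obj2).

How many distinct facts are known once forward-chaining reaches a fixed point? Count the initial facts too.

10

Round 1 fires R5, giving green(d).
Round 2 fires R3, giving mammal(d).
Round 3 fires R1, giving approved(obj2).
Closure: {approved(obj2), cold(obj2), green(d), hot(obj2), large(d), mammal(d), signed(obj2), small(item2), stale(obj2), visible(item2)} — 10 facts.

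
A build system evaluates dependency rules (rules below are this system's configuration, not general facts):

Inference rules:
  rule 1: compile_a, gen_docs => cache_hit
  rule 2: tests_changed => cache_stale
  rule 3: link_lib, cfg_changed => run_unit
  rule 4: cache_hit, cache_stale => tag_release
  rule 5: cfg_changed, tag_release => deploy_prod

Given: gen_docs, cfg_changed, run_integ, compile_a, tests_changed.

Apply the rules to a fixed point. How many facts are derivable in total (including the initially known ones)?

9

[1] rule 1 [compile_a, gen_docs => cache_hit]; rule 2 [tests_changed => cache_stale]. ⇒ new: cache_hit, cache_stale.
[2] rule 4 [cache_hit, cache_stale => tag_release]. ⇒ new: tag_release.
[3] rule 5 [cfg_changed, tag_release => deploy_prod]. ⇒ new: deploy_prod.
Closure: {cache_hit, cache_stale, cfg_changed, compile_a, deploy_prod, gen_docs, run_integ, tag_release, tests_changed} — 9 facts.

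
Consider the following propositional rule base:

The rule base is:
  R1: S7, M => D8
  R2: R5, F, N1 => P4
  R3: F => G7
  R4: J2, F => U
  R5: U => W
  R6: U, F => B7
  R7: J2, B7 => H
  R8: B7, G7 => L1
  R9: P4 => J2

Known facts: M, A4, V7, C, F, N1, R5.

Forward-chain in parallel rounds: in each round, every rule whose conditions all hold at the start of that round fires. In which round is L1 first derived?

5

Round 1 — R2, R3, derive P4, G7.
Round 2 — R9, derive J2.
Round 3 — R4, derive U.
Round 4 — R5, R6, derive W, B7.
Round 5 — R7, R8, derive H, L1.
L1 first appears in round 5.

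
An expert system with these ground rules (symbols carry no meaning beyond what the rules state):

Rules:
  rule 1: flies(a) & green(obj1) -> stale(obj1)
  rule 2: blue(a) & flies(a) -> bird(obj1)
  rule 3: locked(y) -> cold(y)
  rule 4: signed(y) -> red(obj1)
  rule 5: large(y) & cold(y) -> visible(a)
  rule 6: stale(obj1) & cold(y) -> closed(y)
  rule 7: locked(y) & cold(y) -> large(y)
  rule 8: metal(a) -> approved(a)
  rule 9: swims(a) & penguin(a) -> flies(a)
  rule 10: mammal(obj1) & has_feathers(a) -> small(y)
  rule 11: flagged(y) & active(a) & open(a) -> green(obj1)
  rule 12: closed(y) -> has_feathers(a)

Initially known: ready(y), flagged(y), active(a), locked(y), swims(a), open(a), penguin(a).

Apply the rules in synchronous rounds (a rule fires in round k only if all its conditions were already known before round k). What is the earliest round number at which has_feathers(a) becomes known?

4

Round 1: rule 3 [locked(y) -> cold(y)]; rule 9 [swims(a) & penguin(a) -> flies(a)]; rule 11 [flagged(y) & active(a) & open(a) -> green(obj1)]. Adds cold(y), flies(a), green(obj1).
Round 2: rule 1 [flies(a) & green(obj1) -> stale(obj1)]; rule 7 [locked(y) & cold(y) -> large(y)]. Adds stale(obj1), large(y).
Round 3: rule 5 [large(y) & cold(y) -> visible(a)]; rule 6 [stale(obj1) & cold(y) -> closed(y)]. Adds visible(a), closed(y).
Round 4: rule 12 [closed(y) -> has_feathers(a)]. Adds has_feathers(a).
has_feathers(a) first appears in round 4.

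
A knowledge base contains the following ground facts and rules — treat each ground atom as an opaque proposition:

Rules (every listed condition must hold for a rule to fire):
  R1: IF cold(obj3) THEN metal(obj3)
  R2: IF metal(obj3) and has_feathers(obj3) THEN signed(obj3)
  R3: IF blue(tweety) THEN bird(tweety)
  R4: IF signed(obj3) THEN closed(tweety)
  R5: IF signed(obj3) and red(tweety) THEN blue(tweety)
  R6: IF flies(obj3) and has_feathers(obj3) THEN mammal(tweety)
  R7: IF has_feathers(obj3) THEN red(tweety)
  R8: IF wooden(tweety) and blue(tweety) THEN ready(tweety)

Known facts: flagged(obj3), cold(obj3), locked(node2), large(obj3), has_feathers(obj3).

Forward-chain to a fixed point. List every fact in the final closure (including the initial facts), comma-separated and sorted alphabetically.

Round 1 fires R1, R7, giving metal(obj3), red(tweety).
Round 2 fires R2, giving signed(obj3).
Round 3 fires R4, R5, giving closed(tweety), blue(tweety).
Round 4 fires R3, giving bird(tweety).

bird(tweety), blue(tweety), closed(tweety), cold(obj3), flagged(obj3), has_feathers(obj3), large(obj3), locked(node2), metal(obj3), red(tweety), signed(obj3)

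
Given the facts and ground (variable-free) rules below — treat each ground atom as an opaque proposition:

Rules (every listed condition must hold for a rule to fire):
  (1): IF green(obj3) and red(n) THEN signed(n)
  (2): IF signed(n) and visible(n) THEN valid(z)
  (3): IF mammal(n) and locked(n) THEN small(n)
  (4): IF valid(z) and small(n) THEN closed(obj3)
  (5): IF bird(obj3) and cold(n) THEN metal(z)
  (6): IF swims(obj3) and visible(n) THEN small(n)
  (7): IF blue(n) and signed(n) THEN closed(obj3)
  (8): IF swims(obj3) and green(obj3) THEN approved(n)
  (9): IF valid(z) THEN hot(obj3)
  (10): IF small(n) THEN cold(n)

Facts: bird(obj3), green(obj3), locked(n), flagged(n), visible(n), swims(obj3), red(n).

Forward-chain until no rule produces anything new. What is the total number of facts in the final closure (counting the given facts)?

15

Round 1: (1) [IF green(obj3) and red(n) THEN signed(n)]; (6) [IF swims(obj3) and visible(n) THEN small(n)]; (8) [IF swims(obj3) and green(obj3) THEN approved(n)]. Adds signed(n), small(n), approved(n).
Round 2: (2) [IF signed(n) and visible(n) THEN valid(z)]; (10) [IF small(n) THEN cold(n)]. Adds valid(z), cold(n).
Round 3: (4) [IF valid(z) and small(n) THEN closed(obj3)]; (5) [IF bird(obj3) and cold(n) THEN metal(z)]; (9) [IF valid(z) THEN hot(obj3)]. Adds closed(obj3), metal(z), hot(obj3).
Closure: {approved(n), bird(obj3), closed(obj3), cold(n), flagged(n), green(obj3), hot(obj3), locked(n), metal(z), red(n), signed(n), small(n), swims(obj3), valid(z), visible(n)} — 15 facts.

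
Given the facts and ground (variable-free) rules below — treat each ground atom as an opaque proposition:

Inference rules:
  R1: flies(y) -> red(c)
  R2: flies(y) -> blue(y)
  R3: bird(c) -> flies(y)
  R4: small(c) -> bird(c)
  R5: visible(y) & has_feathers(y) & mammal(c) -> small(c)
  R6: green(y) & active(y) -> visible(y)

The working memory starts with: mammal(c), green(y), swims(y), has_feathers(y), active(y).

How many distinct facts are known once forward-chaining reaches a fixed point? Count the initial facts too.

Round 1 fires R6, giving visible(y).
Round 2 fires R5, giving small(c).
Round 3 fires R4, giving bird(c).
Round 4 fires R3, giving flies(y).
Round 5 fires R1, R2, giving red(c), blue(y).
Closure: {active(y), bird(c), blue(y), flies(y), green(y), has_feathers(y), mammal(c), red(c), small(c), swims(y), visible(y)} — 11 facts.

11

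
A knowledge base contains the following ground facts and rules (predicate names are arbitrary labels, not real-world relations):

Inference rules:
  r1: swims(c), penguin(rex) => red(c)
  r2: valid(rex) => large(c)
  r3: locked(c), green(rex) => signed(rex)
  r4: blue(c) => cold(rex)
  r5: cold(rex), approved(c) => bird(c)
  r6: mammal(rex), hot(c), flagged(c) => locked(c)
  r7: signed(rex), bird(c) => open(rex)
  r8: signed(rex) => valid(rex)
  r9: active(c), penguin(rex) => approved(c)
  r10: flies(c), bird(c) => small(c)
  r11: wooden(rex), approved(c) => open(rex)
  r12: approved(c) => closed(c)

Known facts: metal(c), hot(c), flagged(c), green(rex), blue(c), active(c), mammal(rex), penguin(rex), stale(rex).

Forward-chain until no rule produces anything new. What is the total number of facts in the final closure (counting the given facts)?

18

Round 1 — r4, r6, r9, derive cold(rex), locked(c), approved(c).
Round 2 — r3, r5, r12, derive signed(rex), bird(c), closed(c).
Round 3 — r7, r8, derive open(rex), valid(rex).
Round 4 — r2, derive large(c).
Closure: {active(c), approved(c), bird(c), blue(c), closed(c), cold(rex), flagged(c), green(rex), hot(c), large(c), locked(c), mammal(rex), metal(c), open(rex), penguin(rex), signed(rex), stale(rex), valid(rex)} — 18 facts.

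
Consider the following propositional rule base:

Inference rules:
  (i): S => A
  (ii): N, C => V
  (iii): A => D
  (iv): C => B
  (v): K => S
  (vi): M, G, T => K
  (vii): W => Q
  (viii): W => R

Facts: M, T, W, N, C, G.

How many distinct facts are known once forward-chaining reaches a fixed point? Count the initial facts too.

Round 1 fires (ii), (iv), (vi), (vii), (viii), giving V, B, K, Q, R.
Round 2 fires (v), giving S.
Round 3 fires (i), giving A.
Round 4 fires (iii), giving D.
Closure: {A, B, C, D, G, K, M, N, Q, R, S, T, V, W} — 14 facts.

14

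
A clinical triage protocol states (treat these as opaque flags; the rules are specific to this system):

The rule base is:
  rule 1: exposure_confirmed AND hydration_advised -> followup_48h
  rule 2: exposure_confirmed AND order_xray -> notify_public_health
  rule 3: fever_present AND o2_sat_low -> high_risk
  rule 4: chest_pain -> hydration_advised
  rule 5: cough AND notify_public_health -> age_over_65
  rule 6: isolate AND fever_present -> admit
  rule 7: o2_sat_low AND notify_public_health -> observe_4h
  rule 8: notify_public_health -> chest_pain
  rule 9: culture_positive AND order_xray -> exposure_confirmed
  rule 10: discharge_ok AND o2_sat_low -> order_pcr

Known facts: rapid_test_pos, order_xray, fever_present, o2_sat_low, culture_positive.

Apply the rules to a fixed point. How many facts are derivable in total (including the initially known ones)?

12

Round 1: rule 3 [fever_present AND o2_sat_low -> high_risk]; rule 9 [culture_positive AND order_xray -> exposure_confirmed]. Adds high_risk, exposure_confirmed.
Round 2: rule 2 [exposure_confirmed AND order_xray -> notify_public_health]. Adds notify_public_health.
Round 3: rule 7 [o2_sat_low AND notify_public_health -> observe_4h]; rule 8 [notify_public_health -> chest_pain]. Adds observe_4h, chest_pain.
Round 4: rule 4 [chest_pain -> hydration_advised]. Adds hydration_advised.
Round 5: rule 1 [exposure_confirmed AND hydration_advised -> followup_48h]. Adds followup_48h.
Closure: {chest_pain, culture_positive, exposure_confirmed, fever_present, followup_48h, high_risk, hydration_advised, notify_public_health, o2_sat_low, observe_4h, order_xray, rapid_test_pos} — 12 facts.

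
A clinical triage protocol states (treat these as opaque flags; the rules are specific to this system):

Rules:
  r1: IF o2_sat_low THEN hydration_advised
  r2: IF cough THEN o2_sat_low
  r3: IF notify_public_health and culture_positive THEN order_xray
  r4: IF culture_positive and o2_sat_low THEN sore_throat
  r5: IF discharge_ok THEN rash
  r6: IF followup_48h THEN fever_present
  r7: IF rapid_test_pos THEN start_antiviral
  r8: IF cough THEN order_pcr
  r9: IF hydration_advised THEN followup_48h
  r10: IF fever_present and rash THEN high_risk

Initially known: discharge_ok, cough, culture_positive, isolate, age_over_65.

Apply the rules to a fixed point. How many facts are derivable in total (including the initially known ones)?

13

Round 1 fires r2, r5, r8, giving o2_sat_low, rash, order_pcr.
Round 2 fires r1, r4, giving hydration_advised, sore_throat.
Round 3 fires r9, giving followup_48h.
Round 4 fires r6, giving fever_present.
Round 5 fires r10, giving high_risk.
Closure: {age_over_65, cough, culture_positive, discharge_ok, fever_present, followup_48h, high_risk, hydration_advised, isolate, o2_sat_low, order_pcr, rash, sore_throat} — 13 facts.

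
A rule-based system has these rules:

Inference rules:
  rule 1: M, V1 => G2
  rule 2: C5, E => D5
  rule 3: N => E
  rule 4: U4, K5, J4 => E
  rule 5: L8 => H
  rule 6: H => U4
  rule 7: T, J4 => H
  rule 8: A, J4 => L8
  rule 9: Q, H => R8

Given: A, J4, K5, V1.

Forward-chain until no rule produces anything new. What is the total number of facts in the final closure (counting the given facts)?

8

Round 1 — rule 8, derive L8.
Round 2 — rule 5, derive H.
Round 3 — rule 6, derive U4.
Round 4 — rule 4, derive E.
Closure: {A, E, H, J4, K5, L8, U4, V1} — 8 facts.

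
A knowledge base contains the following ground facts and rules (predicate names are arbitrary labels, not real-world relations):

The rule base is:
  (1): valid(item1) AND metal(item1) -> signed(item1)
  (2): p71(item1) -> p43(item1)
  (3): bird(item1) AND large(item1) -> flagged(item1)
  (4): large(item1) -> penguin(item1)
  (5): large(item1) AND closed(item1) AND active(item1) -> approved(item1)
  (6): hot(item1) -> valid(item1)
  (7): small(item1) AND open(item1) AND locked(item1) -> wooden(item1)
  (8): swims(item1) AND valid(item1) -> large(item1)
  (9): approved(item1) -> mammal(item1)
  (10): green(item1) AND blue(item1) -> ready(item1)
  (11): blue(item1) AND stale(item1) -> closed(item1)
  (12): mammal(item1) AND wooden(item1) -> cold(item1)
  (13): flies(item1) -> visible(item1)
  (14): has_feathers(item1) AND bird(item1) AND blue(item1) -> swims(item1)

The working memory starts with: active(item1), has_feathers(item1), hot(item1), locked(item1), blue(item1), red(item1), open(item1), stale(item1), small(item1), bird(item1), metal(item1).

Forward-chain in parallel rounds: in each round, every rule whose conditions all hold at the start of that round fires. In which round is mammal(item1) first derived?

Round 1: (6) [hot(item1) -> valid(item1)]; (7) [small(item1) AND open(item1) AND locked(item1) -> wooden(item1)]; (11) [blue(item1) AND stale(item1) -> closed(item1)]; (14) [has_feathers(item1) AND bird(item1) AND blue(item1) -> swims(item1)]. Adds valid(item1), wooden(item1), closed(item1), swims(item1).
Round 2: (1) [valid(item1) AND metal(item1) -> signed(item1)]; (8) [swims(item1) AND valid(item1) -> large(item1)]. Adds signed(item1), large(item1).
Round 3: (3) [bird(item1) AND large(item1) -> flagged(item1)]; (4) [large(item1) -> penguin(item1)]; (5) [large(item1) AND closed(item1) AND active(item1) -> approved(item1)]. Adds flagged(item1), penguin(item1), approved(item1).
Round 4: (9) [approved(item1) -> mammal(item1)]. Adds mammal(item1).
mammal(item1) first appears in round 4.

4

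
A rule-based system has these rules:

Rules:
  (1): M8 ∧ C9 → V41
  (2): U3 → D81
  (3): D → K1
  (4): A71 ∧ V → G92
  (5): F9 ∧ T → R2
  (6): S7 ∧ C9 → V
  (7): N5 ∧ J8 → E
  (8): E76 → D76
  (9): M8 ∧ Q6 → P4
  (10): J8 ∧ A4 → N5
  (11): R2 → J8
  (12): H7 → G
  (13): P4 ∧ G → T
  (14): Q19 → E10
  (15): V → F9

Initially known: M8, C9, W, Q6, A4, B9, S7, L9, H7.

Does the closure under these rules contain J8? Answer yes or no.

yes

[1] (1) [M8 ∧ C9 → V41]; (6) [S7 ∧ C9 → V]; (9) [M8 ∧ Q6 → P4]; (12) [H7 → G]. ⇒ new: V41, V, P4, G.
[2] (13) [P4 ∧ G → T]; (15) [V → F9]. ⇒ new: T, F9.
[3] (5) [F9 ∧ T → R2]. ⇒ new: R2.
[4] (11) [R2 → J8]. ⇒ new: J8.
[5] (10) [J8 ∧ A4 → N5]. ⇒ new: N5.
[6] (7) [N5 ∧ J8 → E]. ⇒ new: E.
J8 appears in round 4, so it is derivable.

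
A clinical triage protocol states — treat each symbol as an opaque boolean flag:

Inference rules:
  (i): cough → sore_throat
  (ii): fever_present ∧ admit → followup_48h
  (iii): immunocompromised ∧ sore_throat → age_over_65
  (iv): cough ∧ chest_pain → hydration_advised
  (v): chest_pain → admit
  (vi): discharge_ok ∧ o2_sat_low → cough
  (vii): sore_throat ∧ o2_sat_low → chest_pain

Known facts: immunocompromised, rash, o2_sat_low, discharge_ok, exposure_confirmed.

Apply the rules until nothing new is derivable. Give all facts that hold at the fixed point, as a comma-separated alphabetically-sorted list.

admit, age_over_65, chest_pain, cough, discharge_ok, exposure_confirmed, hydration_advised, immunocompromised, o2_sat_low, rash, sore_throat

Round 1: (vi) [discharge_ok ∧ o2_sat_low → cough]. Adds cough.
Round 2: (i) [cough → sore_throat]. Adds sore_throat.
Round 3: (iii) [immunocompromised ∧ sore_throat → age_over_65]; (vii) [sore_throat ∧ o2_sat_low → chest_pain]. Adds age_over_65, chest_pain.
Round 4: (iv) [cough ∧ chest_pain → hydration_advised]; (v) [chest_pain → admit]. Adds hydration_advised, admit.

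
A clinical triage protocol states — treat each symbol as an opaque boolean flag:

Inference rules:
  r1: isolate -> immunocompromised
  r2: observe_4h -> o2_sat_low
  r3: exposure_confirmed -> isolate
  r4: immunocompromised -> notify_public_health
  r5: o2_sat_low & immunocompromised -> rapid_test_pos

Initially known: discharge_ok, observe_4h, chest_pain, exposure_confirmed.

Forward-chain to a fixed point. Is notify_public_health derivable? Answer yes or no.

Round 1: r2 [observe_4h -> o2_sat_low]; r3 [exposure_confirmed -> isolate]. Adds o2_sat_low, isolate.
Round 2: r1 [isolate -> immunocompromised]. Adds immunocompromised.
Round 3: r4 [immunocompromised -> notify_public_health]; r5 [o2_sat_low & immunocompromised -> rapid_test_pos]. Adds notify_public_health, rapid_test_pos.
notify_public_health appears in round 3, so it is derivable.

yes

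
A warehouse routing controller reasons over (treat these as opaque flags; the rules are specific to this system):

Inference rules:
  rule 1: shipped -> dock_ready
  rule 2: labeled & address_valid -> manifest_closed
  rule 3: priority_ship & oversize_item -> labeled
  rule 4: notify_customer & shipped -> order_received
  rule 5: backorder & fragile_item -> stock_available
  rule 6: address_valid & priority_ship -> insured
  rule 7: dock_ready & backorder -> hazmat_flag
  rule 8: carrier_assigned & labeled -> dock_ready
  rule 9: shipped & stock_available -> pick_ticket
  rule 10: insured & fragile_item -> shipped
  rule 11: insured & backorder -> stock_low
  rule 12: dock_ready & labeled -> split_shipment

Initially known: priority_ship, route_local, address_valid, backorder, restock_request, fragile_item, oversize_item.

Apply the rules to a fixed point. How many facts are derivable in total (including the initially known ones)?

17

Round 1: rule 3 [priority_ship & oversize_item -> labeled]; rule 5 [backorder & fragile_item -> stock_available]; rule 6 [address_valid & priority_ship -> insured]. New: labeled, stock_available, insured.
Round 2: rule 2 [labeled & address_valid -> manifest_closed]; rule 10 [insured & fragile_item -> shipped]; rule 11 [insured & backorder -> stock_low]. New: manifest_closed, shipped, stock_low.
Round 3: rule 1 [shipped -> dock_ready]; rule 9 [shipped & stock_available -> pick_ticket]. New: dock_ready, pick_ticket.
Round 4: rule 7 [dock_ready & backorder -> hazmat_flag]; rule 12 [dock_ready & labeled -> split_shipment]. New: hazmat_flag, split_shipment.
Closure: {address_valid, backorder, dock_ready, fragile_item, hazmat_flag, insured, labeled, manifest_closed, oversize_item, pick_ticket, priority_ship, restock_request, route_local, shipped, split_shipment, stock_available, stock_low} — 17 facts.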